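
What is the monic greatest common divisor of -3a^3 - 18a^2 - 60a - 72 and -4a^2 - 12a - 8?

a + 2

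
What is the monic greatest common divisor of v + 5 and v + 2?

Repeated division with remainder:
  v + 5 = (v + 2) + (3)
  v + 2 = ((1/3)v + 2/3)(3) + (0)
The last nonzero remainder is the constant 3, so the polynomials are coprime and gcd = 1.

1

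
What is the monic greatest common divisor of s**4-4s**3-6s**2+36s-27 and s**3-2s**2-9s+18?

s**2-9

By polynomial division,
  s**4-4s**3-6s**2+36s-27 = (s-2)(s**3-2s**2-9s+18) + (-s**2+9)
  s**3-2s**2-9s+18 = (-s+2)(-s**2+9) + (0)
Last nonzero remainder: -s**2+9. Dividing through by -1 gives the monic gcd s**2-9.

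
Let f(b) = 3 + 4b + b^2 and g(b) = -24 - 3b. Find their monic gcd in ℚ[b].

Repeated division with remainder:
  b^2 + 4b + 3 = (-(1/3)b + 4/3)(-3b - 24) + (35)
  -3b - 24 = (-(3/35)b - 24/35)(35) + (0)
The last nonzero remainder is the constant 35, so the polynomials are coprime and gcd = 1.

1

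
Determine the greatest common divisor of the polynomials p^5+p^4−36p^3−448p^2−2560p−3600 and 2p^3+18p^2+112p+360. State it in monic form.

p^3+9p^2+56p+180

By polynomial division,
  p^5+p^4−36p^3−448p^2−2560p−3600 = ((1/2)p^2−4p−10)(2p^3+18p^2+112p+360) + (0)
Last nonzero remainder: 2p^3+18p^2+112p+360. Dividing through by 2 gives the monic gcd p^3+9p^2+56p+180.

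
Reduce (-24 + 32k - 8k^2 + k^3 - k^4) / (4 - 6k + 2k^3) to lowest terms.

Apply the Euclidean algorithm:
  -k^4 + k^3 - 8k^2 + 32k - 24 = (-(1/2)k + 1/2)(2k^3 - 6k + 4) + (-11k^2 + 37k - 26)
  2k^3 - 6k + 4 = (-(2/11)k - 74/121)(-11k^2 + 37k - 26) + ((1440/121)k - 1440/121)
  -11k^2 + 37k - 26 = (-(1331/1440)k + 1573/720)((1440/121)k - 1440/121) + (0)
Last nonzero remainder: (1440/121)k - 1440/121. Dividing through by 1440/121 gives the monic gcd k - 1.
Cancel k - 1 from numerator and denominator to get the reduced form.

(24 - 8k - k^3)/(-4 + 2k + 2k^2)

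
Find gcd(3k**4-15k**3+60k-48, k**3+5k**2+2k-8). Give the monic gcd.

k**2+k-2

Apply the Euclidean algorithm:
  3k**4-15k**3+60k-48 = (3k-30)(k**3+5k**2+2k-8) + (144k**2+144k-288)
  k**3+5k**2+2k-8 = ((1/144)k+1/36)(144k**2+144k-288) + (0)
Last nonzero remainder: 144k**2+144k-288. Dividing through by 144 gives the monic gcd k**2+k-2.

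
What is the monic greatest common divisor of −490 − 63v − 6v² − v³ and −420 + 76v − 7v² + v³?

By polynomial division,
  −v³ − 6v² − 63v − 490 = (−1)(v³ − 7v² + 76v − 420) + (−13v² + 13v − 910)
  v³ − 7v² + 76v − 420 = (−(1/13)v + 6/13)(−13v² + 13v − 910) + (0)
Last nonzero remainder: −13v² + 13v − 910. Dividing through by −13 gives the monic gcd v² − v + 70.

70 − v + v²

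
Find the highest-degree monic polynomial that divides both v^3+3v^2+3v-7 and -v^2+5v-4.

v-1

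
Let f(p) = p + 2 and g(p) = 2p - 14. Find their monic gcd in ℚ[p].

By polynomial division,
  p + 2 = (1/2)(2p - 14) + (9)
  2p - 14 = ((2/9)p - 14/9)(9) + (0)
The last nonzero remainder is the constant 9, so the polynomials are coprime and gcd = 1.

1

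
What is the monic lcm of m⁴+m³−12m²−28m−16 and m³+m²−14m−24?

m⁵+4m⁴−9m³−64m²−100m−48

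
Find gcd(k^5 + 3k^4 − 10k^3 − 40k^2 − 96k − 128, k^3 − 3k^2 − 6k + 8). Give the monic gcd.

Repeated division with remainder:
  k^5 + 3k^4 − 10k^3 − 40k^2 − 96k − 128 = (k^2 + 6k + 14)(k^3 − 3k^2 − 6k + 8) + (30k^2 − 60k − 240)
  k^3 − 3k^2 − 6k + 8 = ((1/30)k − 1/30)(30k^2 − 60k − 240) + (0)
Last nonzero remainder: 30k^2 − 60k − 240. Dividing through by 30 gives the monic gcd k^2 − 2k − 8.

k^2 − 2k − 8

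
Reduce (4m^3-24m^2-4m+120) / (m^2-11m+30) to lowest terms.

Euclidean algorithm in ℚ[m]:
  4m^3-24m^2-4m+120 = (4m+20)(m^2-11m+30) + (96m-480)
  m^2-11m+30 = ((1/96)m-1/16)(96m-480) + (0)
Last nonzero remainder: 96m-480. Dividing through by 96 gives the monic gcd m-5.
Cancel m-5 from numerator and denominator to get the reduced form.

(4m^2-4m-24)/(m-6)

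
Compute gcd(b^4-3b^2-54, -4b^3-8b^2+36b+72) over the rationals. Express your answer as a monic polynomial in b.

b^2-9

Euclidean algorithm in ℚ[b]:
  b^4-3b^2-54 = (-(1/4)b+1/2)(-4b^3-8b^2+36b+72) + (10b^2-90)
  -4b^3-8b^2+36b+72 = (-(2/5)b-4/5)(10b^2-90) + (0)
Last nonzero remainder: 10b^2-90. Dividing through by 10 gives the monic gcd b^2-9.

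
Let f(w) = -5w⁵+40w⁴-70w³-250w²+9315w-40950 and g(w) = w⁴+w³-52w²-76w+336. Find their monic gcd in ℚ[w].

w²-w-42

By polynomial division,
  -5w⁵+40w⁴-70w³-250w²+9315w-40950 = (-5w+45)(w⁴+w³-52w²-76w+336) + (-375w³+1710w²+14415w-56070)
  w⁴+w³-52w²-76w+336 = (-(1/375)w-139/9375)(-375w³+1710w²+14415w-56070) + ((7371/625)w²-(7371/625)w-309582/625)
  -375w³+1710w²+14415w-56070 = (-(78125/2457)w+278125/2457)((7371/625)w²-(7371/625)w-309582/625) + (0)
Last nonzero remainder: (7371/625)w²-(7371/625)w-309582/625. Dividing through by 7371/625 gives the monic gcd w²-w-42.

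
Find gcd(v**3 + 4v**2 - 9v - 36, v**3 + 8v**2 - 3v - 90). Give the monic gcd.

By polynomial division,
  v**3 + 4v**2 - 9v - 36 = (v**3 + 8v**2 - 3v - 90) + (-4v**2 - 6v + 54)
  v**3 + 8v**2 - 3v - 90 = (-(1/4)v - 13/8)(-4v**2 - 6v + 54) + ((3/4)v - 9/4)
  -4v**2 - 6v + 54 = (-(16/3)v - 24)((3/4)v - 9/4) + (0)
Last nonzero remainder: (3/4)v - 9/4. Dividing through by 3/4 gives the monic gcd v - 3.

v - 3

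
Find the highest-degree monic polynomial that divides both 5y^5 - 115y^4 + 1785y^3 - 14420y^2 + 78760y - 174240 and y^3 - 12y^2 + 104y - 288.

y^3 - 12y^2 + 104y - 288

Apply the Euclidean algorithm:
  5y^5 - 115y^4 + 1785y^3 - 14420y^2 + 78760y - 174240 = (5y^2 - 55y + 605)(y^3 - 12y^2 + 104y - 288) + (0)
The last nonzero remainder y^3 - 12y^2 + 104y - 288 is already monic.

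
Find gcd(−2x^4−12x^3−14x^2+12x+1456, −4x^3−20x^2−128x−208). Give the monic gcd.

x^2+3x+26

By polynomial division,
  −2x^4−12x^3−14x^2+12x+1456 = ((1/2)x+1/2)(−4x^3−20x^2−128x−208) + (60x^2+180x+1560)
  −4x^3−20x^2−128x−208 = (−(1/15)x−2/15)(60x^2+180x+1560) + (0)
Last nonzero remainder: 60x^2+180x+1560. Dividing through by 60 gives the monic gcd x^2+3x+26.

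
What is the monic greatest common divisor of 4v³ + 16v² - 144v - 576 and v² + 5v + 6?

1

Repeated division with remainder:
  4v³ + 16v² - 144v - 576 = (4v - 4)(v² + 5v + 6) + (-148v - 552)
  v² + 5v + 6 = (-(1/148)v - 47/5476)(-148v - 552) + (1728/1369)
  -148v - 552 = (-(50653/432)v - 31487/72)(1728/1369) + (0)
The last nonzero remainder is the constant 1728/1369, so the polynomials are coprime and gcd = 1.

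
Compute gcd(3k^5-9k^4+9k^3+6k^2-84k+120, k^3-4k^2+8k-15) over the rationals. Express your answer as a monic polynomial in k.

Euclidean algorithm in ℚ[k]:
  3k^5-9k^4+9k^3+6k^2-84k+120 = (3k^2+3k-3)(k^3-4k^2+8k-15) + (15k^2-15k+75)
  k^3-4k^2+8k-15 = ((1/15)k-1/5)(15k^2-15k+75) + (0)
Last nonzero remainder: 15k^2-15k+75. Dividing through by 15 gives the monic gcd k^2-k+5.

k^2-k+5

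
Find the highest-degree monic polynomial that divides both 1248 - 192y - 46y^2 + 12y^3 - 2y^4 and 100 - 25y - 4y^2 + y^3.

Euclidean algorithm in ℚ[y]:
  -2y^4 + 12y^3 - 46y^2 - 192y + 1248 = (-2y + 4)(y^3 - 4y^2 - 25y + 100) + (-80y^2 + 108y + 848)
  y^3 - 4y^2 - 25y + 100 = (-(1/80)y + 53/1600)(-80y^2 + 108y + 848) + (-(7191/400)y + 7191/100)
  -80y^2 + 108y + 848 = ((32000/7191)y + 84800/7191)(-(7191/400)y + 7191/100) + (0)
Last nonzero remainder: -(7191/400)y + 7191/100. Dividing through by -7191/400 gives the monic gcd y - 4.

-4 + y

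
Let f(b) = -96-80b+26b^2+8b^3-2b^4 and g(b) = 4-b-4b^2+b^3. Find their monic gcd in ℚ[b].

-4-3b+b^2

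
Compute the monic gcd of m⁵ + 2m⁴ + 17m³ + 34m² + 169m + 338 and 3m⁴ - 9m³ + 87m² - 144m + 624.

m² - 3m + 13

Apply the Euclidean algorithm:
  m⁵ + 2m⁴ + 17m³ + 34m² + 169m + 338 = ((1/3)m + 5/3)(3m⁴ - 9m³ + 87m² - 144m + 624) + (3m³ - 63m² + 201m - 702)
  3m⁴ - 9m³ + 87m² - 144m + 624 = (m + 18)(3m³ - 63m² + 201m - 702) + (1020m² - 3060m + 13260)
  3m³ - 63m² + 201m - 702 = ((1/340)m - 9/170)(1020m² - 3060m + 13260) + (0)
Last nonzero remainder: 1020m² - 3060m + 13260. Dividing through by 1020 gives the monic gcd m² - 3m + 13.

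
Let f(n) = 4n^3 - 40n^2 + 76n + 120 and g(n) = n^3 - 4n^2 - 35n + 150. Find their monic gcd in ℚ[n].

By polynomial division,
  4n^3 - 40n^2 + 76n + 120 = (4)(n^3 - 4n^2 - 35n + 150) + (-24n^2 + 216n - 480)
  n^3 - 4n^2 - 35n + 150 = (-(1/24)n - 5/24)(-24n^2 + 216n - 480) + (-10n + 50)
  -24n^2 + 216n - 480 = ((12/5)n - 48/5)(-10n + 50) + (0)
Last nonzero remainder: -10n + 50. Dividing through by -10 gives the monic gcd n - 5.

n - 5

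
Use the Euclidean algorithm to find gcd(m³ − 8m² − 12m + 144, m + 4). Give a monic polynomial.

Apply the Euclidean algorithm:
  m³ − 8m² − 12m + 144 = (m² − 12m + 36)(m + 4) + (0)
The last nonzero remainder m + 4 is already monic.

m + 4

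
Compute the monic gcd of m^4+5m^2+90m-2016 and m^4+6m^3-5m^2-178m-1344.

Euclidean algorithm in ℚ[m]:
  m^4+5m^2+90m-2016 = (m^4+6m^3-5m^2-178m-1344) + (-6m^3+10m^2+268m-672)
  m^4+6m^3-5m^2-178m-1344 = (-(1/6)m-23/18)(-6m^3+10m^2+268m-672) + ((472/9)m^2+(472/9)m-6608/3)
  -6m^3+10m^2+268m-672 = (-(27/236)m+18/59)((472/9)m^2+(472/9)m-6608/3) + (0)
Last nonzero remainder: (472/9)m^2+(472/9)m-6608/3. Dividing through by 472/9 gives the monic gcd m^2+m-42.

m^2+m-42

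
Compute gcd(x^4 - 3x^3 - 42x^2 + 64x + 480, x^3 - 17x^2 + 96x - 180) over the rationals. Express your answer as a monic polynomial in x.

x^2 - 11x + 30

Euclidean algorithm in ℚ[x]:
  x^4 - 3x^3 - 42x^2 + 64x + 480 = (x + 14)(x^3 - 17x^2 + 96x - 180) + (100x^2 - 1100x + 3000)
  x^3 - 17x^2 + 96x - 180 = ((1/100)x - 3/50)(100x^2 - 1100x + 3000) + (0)
Last nonzero remainder: 100x^2 - 1100x + 3000. Dividing through by 100 gives the monic gcd x^2 - 11x + 30.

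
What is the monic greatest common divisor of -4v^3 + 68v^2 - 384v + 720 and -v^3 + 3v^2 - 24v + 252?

Repeated division with remainder:
  -4v^3 + 68v^2 - 384v + 720 = (4)(-v^3 + 3v^2 - 24v + 252) + (56v^2 - 288v - 288)
  -v^3 + 3v^2 - 24v + 252 = (-(1/56)v - 15/392)(56v^2 - 288v - 288) + (-(1968/49)v + 11808/49)
  56v^2 - 288v - 288 = (-(343/246)v - 49/41)(-(1968/49)v + 11808/49) + (0)
Last nonzero remainder: -(1968/49)v + 11808/49. Dividing through by -1968/49 gives the monic gcd v - 6.

v - 6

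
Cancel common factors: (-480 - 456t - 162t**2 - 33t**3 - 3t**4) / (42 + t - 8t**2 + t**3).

Repeated division with remainder:
  -3t**4 - 33t**3 - 162t**2 - 456t - 480 = (-3t - 57)(t**3 - 8t**2 + t + 42) + (-615t**2 - 273t + 1914)
  t**3 - 8t**2 + t + 42 = (-(1/615)t + 577/42025)(-615t**2 - 273t + 1914) + ((330336/42025)t + 660672/42025)
  -615t**2 - 273t + 1914 = (-(8615125/110112)t + 13405975/110112)((330336/42025)t + 660672/42025) + (0)
Last nonzero remainder: (330336/42025)t + 660672/42025. Dividing through by 330336/42025 gives the monic gcd t + 2.
Cancel t + 2 from numerator and denominator to get the reduced form.

(-240 - 108t - 27t**2 - 3t**3)/(21 - 10t + t**2)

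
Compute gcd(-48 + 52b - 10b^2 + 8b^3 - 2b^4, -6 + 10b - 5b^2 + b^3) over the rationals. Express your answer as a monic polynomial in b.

-1 + b

Repeated division with remainder:
  -2b^4 + 8b^3 - 10b^2 + 52b - 48 = (-2b - 2)(b^3 - 5b^2 + 10b - 6) + (60b - 60)
  b^3 - 5b^2 + 10b - 6 = ((1/60)b^2 - (1/15)b + 1/10)(60b - 60) + (0)
Last nonzero remainder: 60b - 60. Dividing through by 60 gives the monic gcd b - 1.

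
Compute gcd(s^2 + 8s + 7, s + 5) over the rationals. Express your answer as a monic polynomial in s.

Euclidean algorithm in ℚ[s]:
  s^2 + 8s + 7 = (s + 3)(s + 5) + (−8)
  s + 5 = (−(1/8)s − 5/8)(−8) + (0)
The last nonzero remainder is the constant −8, so the polynomials are coprime and gcd = 1.

1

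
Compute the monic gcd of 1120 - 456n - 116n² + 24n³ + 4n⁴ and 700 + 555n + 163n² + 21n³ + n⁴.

35 + 12n + n²

Euclidean algorithm in ℚ[n]:
  4n⁴ + 24n³ - 116n² - 456n + 1120 = (4)(n⁴ + 21n³ + 163n² + 555n + 700) + (-60n³ - 768n² - 2676n - 1680)
  n⁴ + 21n³ + 163n² + 555n + 700 = (-(1/60)n - 41/300)(-60n³ - 768n² - 2676n - 1680) + ((336/25)n² + (4032/25)n + 2352/5)
  -60n³ - 768n² - 2676n - 1680 = (-(125/28)n - 25/7)((336/25)n² + (4032/25)n + 2352/5) + (0)
Last nonzero remainder: (336/25)n² + (4032/25)n + 2352/5. Dividing through by 336/25 gives the monic gcd n² + 12n + 35.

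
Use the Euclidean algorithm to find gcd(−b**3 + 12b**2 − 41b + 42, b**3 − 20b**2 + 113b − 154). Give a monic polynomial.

b**2 − 9b + 14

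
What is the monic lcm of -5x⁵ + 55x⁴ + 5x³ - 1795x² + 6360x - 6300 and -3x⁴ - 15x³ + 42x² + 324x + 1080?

Apply the Euclidean algorithm:
  -5x⁵ + 55x⁴ + 5x³ - 1795x² + 6360x - 6300 = ((5/3)x - 80/3)(-3x⁴ - 15x³ + 42x² + 324x + 1080) + (-465x³ - 1215x² + 13200x + 22500)
  -3x⁴ - 15x³ + 42x² + 324x + 1080 = ((1/155)x + 74/4805)(-465x³ - 1215x² + 13200x + 22500) + (-(23496/961)x² - (23496/961)x + 704880/961)
  -465x³ - 1215x² + 13200x + 22500 = ((148955/7832)x + 120125/3916)(-(23496/961)x² - (23496/961)x + 704880/961) + (0)
Last nonzero remainder: -(23496/961)x² - (23496/961)x + 704880/961. Dividing through by -23496/961 gives the monic gcd x² + x - 30.
Then lcm(f, g) = f·g / gcd(f, g); expanding and making the result monic gives the answer.

x⁷ - 7x⁶ - 33x⁵ + 223x⁴ + 152x³ + 480x² - 10224x + 15120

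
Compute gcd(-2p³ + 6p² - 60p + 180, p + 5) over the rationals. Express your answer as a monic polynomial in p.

1

Euclidean algorithm in ℚ[p]:
  -2p³ + 6p² - 60p + 180 = (-2p² + 16p - 140)(p + 5) + (880)
  p + 5 = ((1/880)p + 1/176)(880) + (0)
The last nonzero remainder is the constant 880, so the polynomials are coprime and gcd = 1.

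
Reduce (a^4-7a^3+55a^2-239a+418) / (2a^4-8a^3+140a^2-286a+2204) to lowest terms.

By polynomial division,
  a^4-7a^3+55a^2-239a+418 = (1/2)(2a^4-8a^3+140a^2-286a+2204) + (-3a^3-15a^2-96a-684)
  2a^4-8a^3+140a^2-286a+2204 = (-(2/3)a+6)(-3a^3-15a^2-96a-684) + (166a^2-166a+6308)
  -3a^3-15a^2-96a-684 = (-(3/166)a-9/83)(166a^2-166a+6308) + (0)
Last nonzero remainder: 166a^2-166a+6308. Dividing through by 166 gives the monic gcd a^2-a+38.
Cancel a^2-a+38 from numerator and denominator to get the reduced form.

(a^2-6a+11)/(2a^2-6a+58)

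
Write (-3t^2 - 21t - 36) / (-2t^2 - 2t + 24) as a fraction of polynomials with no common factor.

Euclidean algorithm in ℚ[t]:
  -3t^2 - 21t - 36 = (3/2)(-2t^2 - 2t + 24) + (-18t - 72)
  -2t^2 - 2t + 24 = ((1/9)t - 1/3)(-18t - 72) + (0)
Last nonzero remainder: -18t - 72. Dividing through by -18 gives the monic gcd t + 4.
Cancel t + 4 from numerator and denominator to get the reduced form.

(3t + 9)/(2t - 6)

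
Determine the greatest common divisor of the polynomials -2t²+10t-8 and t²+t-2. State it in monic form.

Repeated division with remainder:
  -2t²+10t-8 = (-2)(t²+t-2) + (12t-12)
  t²+t-2 = ((1/12)t+1/6)(12t-12) + (0)
Last nonzero remainder: 12t-12. Dividing through by 12 gives the monic gcd t-1.

t-1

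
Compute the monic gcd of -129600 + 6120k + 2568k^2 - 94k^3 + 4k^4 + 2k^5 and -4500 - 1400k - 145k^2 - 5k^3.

90 + 19k + k^2

Repeated division with remainder:
  2k^5 + 4k^4 - 94k^3 + 2568k^2 + 6120k - 129600 = (-(2/5)k^2 + (54/5)k - 912/5)(-5k^3 - 145k^2 - 1400k - 4500) + (-10560k^2 - 200640k - 950400)
  -5k^3 - 145k^2 - 1400k - 4500 = ((1/2112)k + 5/1056)(-10560k^2 - 200640k - 950400) + (0)
Last nonzero remainder: -10560k^2 - 200640k - 950400. Dividing through by -10560 gives the monic gcd k^2 + 19k + 90.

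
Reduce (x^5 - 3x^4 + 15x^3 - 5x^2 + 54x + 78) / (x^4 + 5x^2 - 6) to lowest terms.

(x^2 - 4x + 13)/(x - 1)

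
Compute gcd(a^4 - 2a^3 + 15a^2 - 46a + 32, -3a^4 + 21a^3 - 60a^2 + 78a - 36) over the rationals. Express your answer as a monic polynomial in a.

Apply the Euclidean algorithm:
  a^4 - 2a^3 + 15a^2 - 46a + 32 = (-1/3)(-3a^4 + 21a^3 - 60a^2 + 78a - 36) + (5a^3 - 5a^2 - 20a + 20)
  -3a^4 + 21a^3 - 60a^2 + 78a - 36 = (-(3/5)a + 18/5)(5a^3 - 5a^2 - 20a + 20) + (-54a^2 + 162a - 108)
  5a^3 - 5a^2 - 20a + 20 = (-(5/54)a - 5/27)(-54a^2 + 162a - 108) + (0)
Last nonzero remainder: -54a^2 + 162a - 108. Dividing through by -54 gives the monic gcd a^2 - 3a + 2.

a^2 - 3a + 2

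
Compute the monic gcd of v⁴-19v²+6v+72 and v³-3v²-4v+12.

v²-v-6

Apply the Euclidean algorithm:
  v⁴-19v²+6v+72 = (v+3)(v³-3v²-4v+12) + (-6v²+6v+36)
  v³-3v²-4v+12 = (-(1/6)v+1/3)(-6v²+6v+36) + (0)
Last nonzero remainder: -6v²+6v+36. Dividing through by -6 gives the monic gcd v²-v-6.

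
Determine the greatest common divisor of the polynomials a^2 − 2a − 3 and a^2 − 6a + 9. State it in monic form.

a − 3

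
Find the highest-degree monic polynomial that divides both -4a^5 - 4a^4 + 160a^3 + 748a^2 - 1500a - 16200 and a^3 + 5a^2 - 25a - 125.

a^2 - 25

Euclidean algorithm in ℚ[a]:
  -4a^5 - 4a^4 + 160a^3 + 748a^2 - 1500a - 16200 = (-4a^2 + 16a - 20)(a^3 + 5a^2 - 25a - 125) + (748a^2 - 18700)
  a^3 + 5a^2 - 25a - 125 = ((1/748)a + 5/748)(748a^2 - 18700) + (0)
Last nonzero remainder: 748a^2 - 18700. Dividing through by 748 gives the monic gcd a^2 - 25.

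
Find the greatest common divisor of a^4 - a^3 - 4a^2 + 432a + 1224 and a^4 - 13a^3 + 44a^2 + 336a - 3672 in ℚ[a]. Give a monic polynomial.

By polynomial division,
  a^4 - a^3 - 4a^2 + 432a + 1224 = (a^4 - 13a^3 + 44a^2 + 336a - 3672) + (12a^3 - 48a^2 + 96a + 4896)
  a^4 - 13a^3 + 44a^2 + 336a - 3672 = ((1/12)a - 3/4)(12a^3 - 48a^2 + 96a + 4896) + (0)
Last nonzero remainder: 12a^3 - 48a^2 + 96a + 4896. Dividing through by 12 gives the monic gcd a^3 - 4a^2 + 8a + 408.

a^3 - 4a^2 + 8a + 408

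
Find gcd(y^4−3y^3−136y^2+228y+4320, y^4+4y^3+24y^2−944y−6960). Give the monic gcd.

Repeated division with remainder:
  y^4−3y^3−136y^2+228y+4320 = (y^4+4y^3+24y^2−944y−6960) + (−7y^3−160y^2+1172y+11280)
  y^4+4y^3+24y^2−944y−6960 = (−(1/7)y+132/49)(−7y^3−160y^2+1172y+11280) + ((30500/49)y^2−(122000/49)y−1830000/49)
  −7y^3−160y^2+1172y+11280 = (−(343/30500)y−2303/7625)((30500/49)y^2−(122000/49)y−1830000/49) + (0)
Last nonzero remainder: (30500/49)y^2−(122000/49)y−1830000/49. Dividing through by 30500/49 gives the monic gcd y^2−4y−60.

y^2−4y−60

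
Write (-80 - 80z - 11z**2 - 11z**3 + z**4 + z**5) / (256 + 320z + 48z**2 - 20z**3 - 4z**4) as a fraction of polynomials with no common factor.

(-5 - z**2)/(16 + 4z)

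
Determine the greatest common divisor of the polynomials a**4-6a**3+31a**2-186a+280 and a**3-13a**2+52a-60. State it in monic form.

By polynomial division,
  a**4-6a**3+31a**2-186a+280 = (a+7)(a**3-13a**2+52a-60) + (70a**2-490a+700)
  a**3-13a**2+52a-60 = ((1/70)a-3/35)(70a**2-490a+700) + (0)
Last nonzero remainder: 70a**2-490a+700. Dividing through by 70 gives the monic gcd a**2-7a+10.

a**2-7a+10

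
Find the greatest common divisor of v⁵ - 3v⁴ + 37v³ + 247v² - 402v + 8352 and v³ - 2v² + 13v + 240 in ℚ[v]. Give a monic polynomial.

Repeated division with remainder:
  v⁵ - 3v⁴ + 37v³ + 247v² - 402v + 8352 = (v² - v + 22)(v³ - 2v² + 13v + 240) + (64v² - 448v + 3072)
  v³ - 2v² + 13v + 240 = ((1/64)v + 5/64)(64v² - 448v + 3072) + (0)
Last nonzero remainder: 64v² - 448v + 3072. Dividing through by 64 gives the monic gcd v² - 7v + 48.

v² - 7v + 48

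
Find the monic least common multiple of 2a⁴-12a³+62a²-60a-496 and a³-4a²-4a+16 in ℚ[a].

a⁵-8a⁴+43a³-92a²-188a+496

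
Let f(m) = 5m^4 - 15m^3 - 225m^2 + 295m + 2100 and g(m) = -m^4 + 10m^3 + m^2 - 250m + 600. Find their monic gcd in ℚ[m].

m^2 + m - 20

By polynomial division,
  5m^4 - 15m^3 - 225m^2 + 295m + 2100 = (-5)(-m^4 + 10m^3 + m^2 - 250m + 600) + (35m^3 - 220m^2 - 955m + 5100)
  -m^4 + 10m^3 + m^2 - 250m + 600 = (-(1/35)m + 26/245)(35m^3 - 220m^2 - 955m + 5100) + (-(144/49)m^2 - (144/49)m + 2880/49)
  35m^3 - 220m^2 - 955m + 5100 = (-(1715/144)m + 4165/48)(-(144/49)m^2 - (144/49)m + 2880/49) + (0)
Last nonzero remainder: -(144/49)m^2 - (144/49)m + 2880/49. Dividing through by -144/49 gives the monic gcd m^2 + m - 20.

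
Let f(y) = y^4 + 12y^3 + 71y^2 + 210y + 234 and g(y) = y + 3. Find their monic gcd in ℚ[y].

Repeated division with remainder:
  y^4 + 12y^3 + 71y^2 + 210y + 234 = (y^3 + 9y^2 + 44y + 78)(y + 3) + (0)
The last nonzero remainder y + 3 is already monic.

y + 3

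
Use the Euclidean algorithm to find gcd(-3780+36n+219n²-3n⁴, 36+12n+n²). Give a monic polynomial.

Apply the Euclidean algorithm:
  -3n⁴+219n²+36n-3780 = (-3n²+36n-105)(n²+12n+36) + (0)
The last nonzero remainder n²+12n+36 is already monic.

36+12n+n²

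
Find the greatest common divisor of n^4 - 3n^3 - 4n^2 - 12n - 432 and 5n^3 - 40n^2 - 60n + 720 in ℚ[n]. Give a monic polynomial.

By polynomial division,
  n^4 - 3n^3 - 4n^2 - 12n - 432 = ((1/5)n + 1)(5n^3 - 40n^2 - 60n + 720) + (48n^2 - 96n - 1152)
  5n^3 - 40n^2 - 60n + 720 = ((5/48)n - 5/8)(48n^2 - 96n - 1152) + (0)
Last nonzero remainder: 48n^2 - 96n - 1152. Dividing through by 48 gives the monic gcd n^2 - 2n - 24.

n^2 - 2n - 24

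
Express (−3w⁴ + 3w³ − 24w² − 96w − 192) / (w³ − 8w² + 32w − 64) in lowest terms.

Repeated division with remainder:
  −3w⁴ + 3w³ − 24w² − 96w − 192 = (−3w − 21)(w³ − 8w² + 32w − 64) + (−96w² + 384w − 1536)
  w³ − 8w² + 32w − 64 = (−(1/96)w + 1/24)(−96w² + 384w − 1536) + (0)
Last nonzero remainder: −96w² + 384w − 1536. Dividing through by −96 gives the monic gcd w² − 4w + 16.
Cancel w² − 4w + 16 from numerator and denominator to get the reduced form.

(−3w² − 9w − 12)/(w − 4)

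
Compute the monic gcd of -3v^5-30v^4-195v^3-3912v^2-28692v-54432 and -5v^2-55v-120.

Euclidean algorithm in ℚ[v]:
  -3v^5-30v^4-195v^3-3912v^2-28692v-54432 = ((3/5)v^3-(3/5)v^2+(156/5)v+2268/5)(-5v^2-55v-120) + (0)
Last nonzero remainder: -5v^2-55v-120. Dividing through by -5 gives the monic gcd v^2+11v+24.

v^2+11v+24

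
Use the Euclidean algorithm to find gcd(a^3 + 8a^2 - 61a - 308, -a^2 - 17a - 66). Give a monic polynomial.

a + 11

By polynomial division,
  a^3 + 8a^2 - 61a - 308 = (-a + 9)(-a^2 - 17a - 66) + (26a + 286)
  -a^2 - 17a - 66 = (-(1/26)a - 3/13)(26a + 286) + (0)
Last nonzero remainder: 26a + 286. Dividing through by 26 gives the monic gcd a + 11.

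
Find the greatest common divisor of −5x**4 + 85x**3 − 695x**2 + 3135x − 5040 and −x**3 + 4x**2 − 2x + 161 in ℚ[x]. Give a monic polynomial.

Euclidean algorithm in ℚ[x]:
  −5x**4 + 85x**3 − 695x**2 + 3135x − 5040 = (5x − 65)(−x**3 + 4x**2 − 2x + 161) + (−425x**2 + 2200x + 5425)
  −x**3 + 4x**2 − 2x + 161 = ((1/425)x + 4/1445)(−425x**2 + 2200x + 5425) + (−(6027/289)x + 42189/289)
  −425x**2 + 2200x + 5425 = ((122825/6027)x + 223975/6027)(−(6027/289)x + 42189/289) + (0)
Last nonzero remainder: −(6027/289)x + 42189/289. Dividing through by −6027/289 gives the monic gcd x − 7.

x − 7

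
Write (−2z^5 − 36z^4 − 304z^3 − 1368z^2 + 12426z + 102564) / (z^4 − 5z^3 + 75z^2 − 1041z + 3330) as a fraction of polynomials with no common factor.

(−2z^2 − 36z − 154)/(z − 5)

Repeated division with remainder:
  −2z^5 − 36z^4 − 304z^3 − 1368z^2 + 12426z + 102564 = (−2z − 46)(z^4 − 5z^3 + 75z^2 − 1041z + 3330) + (−384z^3 − 28800z + 255744)
  z^4 − 5z^3 + 75z^2 − 1041z + 3330 = (−(1/384)z + 5/384)(−384z^3 − 28800z + 255744) + (0)
Last nonzero remainder: −384z^3 − 28800z + 255744. Dividing through by −384 gives the monic gcd z^3 + 75z − 666.
Cancel z^3 + 75z − 666 from numerator and denominator to get the reduced form.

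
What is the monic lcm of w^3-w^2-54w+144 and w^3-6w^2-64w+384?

Repeated division with remainder:
  w^3-w^2-54w+144 = (w^3-6w^2-64w+384) + (5w^2+10w-240)
  w^3-6w^2-64w+384 = ((1/5)w-8/5)(5w^2+10w-240) + (0)
Last nonzero remainder: 5w^2+10w-240. Dividing through by 5 gives the monic gcd w^2+2w-48.
Then lcm(f, g) = f·g / gcd(f, g); expanding and making the result monic gives the answer.

w^4-9w^3-46w^2+576w-1152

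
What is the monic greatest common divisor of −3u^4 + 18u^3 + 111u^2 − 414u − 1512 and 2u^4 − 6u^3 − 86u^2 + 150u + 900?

Euclidean algorithm in ℚ[u]:
  −3u^4 + 18u^3 + 111u^2 − 414u − 1512 = (−3/2)(2u^4 − 6u^3 − 86u^2 + 150u + 900) + (9u^3 − 18u^2 − 189u − 162)
  2u^4 − 6u^3 − 86u^2 + 150u + 900 = ((2/9)u − 2/9)(9u^3 − 18u^2 − 189u − 162) + (−48u^2 + 144u + 864)
  9u^3 − 18u^2 − 189u − 162 = (−(3/16)u − 3/16)(−48u^2 + 144u + 864) + (0)
Last nonzero remainder: −48u^2 + 144u + 864. Dividing through by −48 gives the monic gcd u^2 − 3u − 18.

u^2 − 3u − 18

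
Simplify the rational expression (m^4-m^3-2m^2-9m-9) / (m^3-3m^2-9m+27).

By polynomial division,
  m^4-m^3-2m^2-9m-9 = (m+2)(m^3-3m^2-9m+27) + (13m^2-18m-63)
  m^3-3m^2-9m+27 = ((1/13)m-21/169)(13m^2-18m-63) + (-(1080/169)m+3240/169)
  13m^2-18m-63 = (-(2197/1080)m-1183/360)(-(1080/169)m+3240/169) + (0)
Last nonzero remainder: -(1080/169)m+3240/169. Dividing through by -1080/169 gives the monic gcd m-3.
Cancel m-3 from numerator and denominator to get the reduced form.

(m^3+2m^2+4m+3)/(m^2-9)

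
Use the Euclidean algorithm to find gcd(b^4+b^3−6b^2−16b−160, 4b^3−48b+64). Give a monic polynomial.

b+4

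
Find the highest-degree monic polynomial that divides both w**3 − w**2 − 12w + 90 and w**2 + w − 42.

Apply the Euclidean algorithm:
  w**3 − w**2 − 12w + 90 = (w − 2)(w**2 + w − 42) + (32w + 6)
  w**2 + w − 42 = ((1/32)w + 13/512)(32w + 6) + (−10791/256)
  32w + 6 = (−(8192/10791)w − 512/3597)(−10791/256) + (0)
The last nonzero remainder is the constant −10791/256, so the polynomials are coprime and gcd = 1.

1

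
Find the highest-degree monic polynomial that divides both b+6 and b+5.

1

Repeated division with remainder:
  b+6 = (b+5) + (1)
  b+5 = (b+5)(1) + (0)
The last nonzero remainder is the constant 1, so the polynomials are coprime and gcd = 1.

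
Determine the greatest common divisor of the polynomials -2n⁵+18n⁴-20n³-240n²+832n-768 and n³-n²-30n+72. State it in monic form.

By polynomial division,
  -2n⁵+18n⁴-20n³-240n²+832n-768 = (-2n²+16n-64)(n³-n²-30n+72) + (320n²-2240n+3840)
  n³-n²-30n+72 = ((1/320)n+3/160)(320n²-2240n+3840) + (0)
Last nonzero remainder: 320n²-2240n+3840. Dividing through by 320 gives the monic gcd n²-7n+12.

n²-7n+12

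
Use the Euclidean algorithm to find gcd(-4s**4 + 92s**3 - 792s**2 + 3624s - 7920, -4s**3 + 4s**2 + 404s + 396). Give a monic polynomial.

Euclidean algorithm in ℚ[s]:
  -4s**4 + 92s**3 - 792s**2 + 3624s - 7920 = (s - 22)(-4s**3 + 4s**2 + 404s + 396) + (-1108s**2 + 12116s + 792)
  -4s**3 + 4s**2 + 404s + 396 = ((1/277)s + 2752/76729)(-1108s**2 + 12116s + 792) + (-(2564100/76729)s + 28205100/76729)
  -1108s**2 + 12116s + 792 = ((21253933/641025)s + 153458/71225)(-(2564100/76729)s + 28205100/76729) + (0)
Last nonzero remainder: -(2564100/76729)s + 28205100/76729. Dividing through by -2564100/76729 gives the monic gcd s - 11.

s - 11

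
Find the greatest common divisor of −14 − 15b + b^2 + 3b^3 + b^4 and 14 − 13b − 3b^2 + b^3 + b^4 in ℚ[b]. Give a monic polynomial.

Repeated division with remainder:
  b^4 + 3b^3 + b^2 − 15b − 14 = (b^4 + b^3 − 3b^2 − 13b + 14) + (2b^3 + 4b^2 − 2b − 28)
  b^4 + b^3 − 3b^2 − 13b + 14 = ((1/2)b − 1/2)(2b^3 + 4b^2 − 2b − 28) + (0)
Last nonzero remainder: 2b^3 + 4b^2 − 2b − 28. Dividing through by 2 gives the monic gcd b^3 + 2b^2 − b − 14.

−14 − b + 2b^2 + b^3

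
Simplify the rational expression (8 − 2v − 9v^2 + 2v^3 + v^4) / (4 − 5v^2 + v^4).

(4 + v)/(2 + v)

By polynomial division,
  v^4 + 2v^3 − 9v^2 − 2v + 8 = (v^4 − 5v^2 + 4) + (2v^3 − 4v^2 − 2v + 4)
  v^4 − 5v^2 + 4 = ((1/2)v + 1)(2v^3 − 4v^2 − 2v + 4) + (0)
Last nonzero remainder: 2v^3 − 4v^2 − 2v + 4. Dividing through by 2 gives the monic gcd v^3 − 2v^2 − v + 2.
Cancel v^3 − 2v^2 − v + 2 from numerator and denominator to get the reduced form.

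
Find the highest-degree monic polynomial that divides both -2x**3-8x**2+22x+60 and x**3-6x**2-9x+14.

x+2

Apply the Euclidean algorithm:
  -2x**3-8x**2+22x+60 = (-2)(x**3-6x**2-9x+14) + (-20x**2+4x+88)
  x**3-6x**2-9x+14 = (-(1/20)x+29/100)(-20x**2+4x+88) + (-(144/25)x-288/25)
  -20x**2+4x+88 = ((125/36)x-275/36)(-(144/25)x-288/25) + (0)
Last nonzero remainder: -(144/25)x-288/25. Dividing through by -144/25 gives the monic gcd x+2.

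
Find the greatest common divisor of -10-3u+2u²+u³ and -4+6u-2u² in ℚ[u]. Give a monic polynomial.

Euclidean algorithm in ℚ[u]:
  u³+2u²-3u-10 = (-(1/2)u-5/2)(-2u²+6u-4) + (10u-20)
  -2u²+6u-4 = (-(1/5)u+1/5)(10u-20) + (0)
Last nonzero remainder: 10u-20. Dividing through by 10 gives the monic gcd u-2.

-2+u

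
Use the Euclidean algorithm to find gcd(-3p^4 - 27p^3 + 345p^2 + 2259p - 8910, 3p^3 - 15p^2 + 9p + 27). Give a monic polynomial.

Apply the Euclidean algorithm:
  -3p^4 - 27p^3 + 345p^2 + 2259p - 8910 = (-p - 14)(3p^3 - 15p^2 + 9p + 27) + (144p^2 + 2412p - 8532)
  3p^3 - 15p^2 + 9p + 27 = ((1/48)p - 29/64)(144p^2 + 2412p - 8532) + ((20475/16)p - 61425/16)
  144p^2 + 2412p - 8532 = ((256/2275)p + 5056/2275)((20475/16)p - 61425/16) + (0)
Last nonzero remainder: (20475/16)p - 61425/16. Dividing through by 20475/16 gives the monic gcd p - 3.

p - 3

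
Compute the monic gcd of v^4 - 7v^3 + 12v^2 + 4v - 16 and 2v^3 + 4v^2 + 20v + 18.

v + 1

Euclidean algorithm in ℚ[v]:
  v^4 - 7v^3 + 12v^2 + 4v - 16 = ((1/2)v - 9/2)(2v^3 + 4v^2 + 20v + 18) + (20v^2 + 85v + 65)
  2v^3 + 4v^2 + 20v + 18 = ((1/10)v - 9/40)(20v^2 + 85v + 65) + ((261/8)v + 261/8)
  20v^2 + 85v + 65 = ((160/261)v + 520/261)((261/8)v + 261/8) + (0)
Last nonzero remainder: (261/8)v + 261/8. Dividing through by 261/8 gives the monic gcd v + 1.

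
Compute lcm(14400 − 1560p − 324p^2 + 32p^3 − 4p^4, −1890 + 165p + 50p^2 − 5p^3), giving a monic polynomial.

By polynomial division,
  −4p^4 + 32p^3 − 324p^2 − 1560p + 14400 = ((4/5)p + 8/5)(−5p^3 + 50p^2 + 165p − 1890) + (−536p^2 − 312p + 17424)
  −5p^3 + 50p^2 + 165p − 1890 = ((5/536)p − 3545/35912)(−536p^2 − 312p + 17424) + (−(127200/4489)p − 763200/4489)
  −536p^2 − 312p + 17424 = ((300763/15900)p − 543169/5300)(−(127200/4489)p − 763200/4489) + (0)
Last nonzero remainder: −(127200/4489)p − 763200/4489. Dividing through by −127200/4489 gives the monic gcd p + 6.
Then lcm(f, g) = f·g / gcd(f, g); expanding and making the result monic gives the answer.

−226800 + 82170p − 4737p^2 − 1410p^3 + 272p^4 − 24p^5 + p^6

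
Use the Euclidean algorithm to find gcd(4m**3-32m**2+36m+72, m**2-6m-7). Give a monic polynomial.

Euclidean algorithm in ℚ[m]:
  4m**3-32m**2+36m+72 = (4m-8)(m**2-6m-7) + (16m+16)
  m**2-6m-7 = ((1/16)m-7/16)(16m+16) + (0)
Last nonzero remainder: 16m+16. Dividing through by 16 gives the monic gcd m+1.

m+1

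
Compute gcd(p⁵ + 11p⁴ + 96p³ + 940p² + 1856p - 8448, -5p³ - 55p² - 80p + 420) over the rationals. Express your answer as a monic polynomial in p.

p² + 4p - 12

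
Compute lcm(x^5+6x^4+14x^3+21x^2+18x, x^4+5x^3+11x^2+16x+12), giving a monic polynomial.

x^6+8x^5+26x^4+49x^3+60x^2+36x

Euclidean algorithm in ℚ[x]:
  x^5+6x^4+14x^3+21x^2+18x = (x+1)(x^4+5x^3+11x^2+16x+12) + (-2x^3-6x^2-10x-12)
  x^4+5x^3+11x^2+16x+12 = (-(1/2)x-1)(-2x^3-6x^2-10x-12) + (0)
Last nonzero remainder: -2x^3-6x^2-10x-12. Dividing through by -2 gives the monic gcd x^3+3x^2+5x+6.
Then lcm(f, g) = f·g / gcd(f, g); expanding and making the result monic gives the answer.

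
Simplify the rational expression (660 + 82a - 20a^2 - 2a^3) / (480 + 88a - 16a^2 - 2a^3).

Repeated division with remainder:
  -2a^3 - 20a^2 + 82a + 660 = (-2a^3 - 16a^2 + 88a + 480) + (-4a^2 - 6a + 180)
  -2a^3 - 16a^2 + 88a + 480 = ((1/2)a + 13/4)(-4a^2 - 6a + 180) + ((35/2)a - 105)
  -4a^2 - 6a + 180 = (-(8/35)a - 12/7)((35/2)a - 105) + (0)
Last nonzero remainder: (35/2)a - 105. Dividing through by 35/2 gives the monic gcd a - 6.
Cancel a - 6 from numerator and denominator to get the reduced form.

(55 + 16a + a^2)/(40 + 14a + a^2)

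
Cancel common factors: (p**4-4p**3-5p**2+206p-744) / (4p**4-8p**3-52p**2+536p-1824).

By polynomial division,
  p**4-4p**3-5p**2+206p-744 = (1/4)(4p**4-8p**3-52p**2+536p-1824) + (-2p**3+8p**2+72p-288)
  4p**4-8p**3-52p**2+536p-1824 = (-2p-4)(-2p**3+8p**2+72p-288) + (124p**2+248p-2976)
  -2p**3+8p**2+72p-288 = (-(1/62)p+3/31)(124p**2+248p-2976) + (0)
Last nonzero remainder: 124p**2+248p-2976. Dividing through by 124 gives the monic gcd p**2+2p-24.
Cancel p**2+2p-24 from numerator and denominator to get the reduced form.

(p**2-6p+31)/(4p**2-16p+76)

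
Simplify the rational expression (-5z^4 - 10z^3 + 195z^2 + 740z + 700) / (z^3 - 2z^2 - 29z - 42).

(-5z^2 - 35z - 50)/(z + 3)

Repeated division with remainder:
  -5z^4 - 10z^3 + 195z^2 + 740z + 700 = (-5z - 20)(z^3 - 2z^2 - 29z - 42) + (10z^2 - 50z - 140)
  z^3 - 2z^2 - 29z - 42 = ((1/10)z + 3/10)(10z^2 - 50z - 140) + (0)
Last nonzero remainder: 10z^2 - 50z - 140. Dividing through by 10 gives the monic gcd z^2 - 5z - 14.
Cancel z^2 - 5z - 14 from numerator and denominator to get the reduced form.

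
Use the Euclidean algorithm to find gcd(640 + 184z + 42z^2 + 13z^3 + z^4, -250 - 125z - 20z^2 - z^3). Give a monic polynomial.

By polynomial division,
  z^4 + 13z^3 + 42z^2 + 184z + 640 = (-z + 7)(-z^3 - 20z^2 - 125z - 250) + (57z^2 + 809z + 2390)
  -z^3 - 20z^2 - 125z - 250 = (-(1/57)z - 331/3249)(57z^2 + 809z + 2390) + (-(2116/3249)z - 21160/3249)
  57z^2 + 809z + 2390 = (-(185193/2116)z - 776511/2116)(-(2116/3249)z - 21160/3249) + (0)
Last nonzero remainder: -(2116/3249)z - 21160/3249. Dividing through by -2116/3249 gives the monic gcd z + 10.

10 + z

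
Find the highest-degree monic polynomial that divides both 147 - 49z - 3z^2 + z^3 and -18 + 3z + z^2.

By polynomial division,
  z^3 - 3z^2 - 49z + 147 = (z - 6)(z^2 + 3z - 18) + (-13z + 39)
  z^2 + 3z - 18 = (-(1/13)z - 6/13)(-13z + 39) + (0)
Last nonzero remainder: -13z + 39. Dividing through by -13 gives the monic gcd z - 3.

-3 + z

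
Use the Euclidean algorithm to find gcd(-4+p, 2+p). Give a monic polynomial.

Euclidean algorithm in ℚ[p]:
  p-4 = (p+2) + (-6)
  p+2 = (-(1/6)p-1/3)(-6) + (0)
The last nonzero remainder is the constant -6, so the polynomials are coprime and gcd = 1.

1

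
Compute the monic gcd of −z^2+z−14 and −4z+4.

Repeated division with remainder:
  −z^2+z−14 = ((1/4)z)(−4z+4) + (−14)
  −4z+4 = ((2/7)z−2/7)(−14) + (0)
The last nonzero remainder is the constant −14, so the polynomials are coprime and gcd = 1.

1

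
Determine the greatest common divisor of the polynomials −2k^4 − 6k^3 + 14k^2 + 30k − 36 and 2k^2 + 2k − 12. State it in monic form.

k^2 + k − 6

By polynomial division,
  −2k^4 − 6k^3 + 14k^2 + 30k − 36 = (−k^2 − 2k + 3)(2k^2 + 2k − 12) + (0)
Last nonzero remainder: 2k^2 + 2k − 12. Dividing through by 2 gives the monic gcd k^2 + k − 6.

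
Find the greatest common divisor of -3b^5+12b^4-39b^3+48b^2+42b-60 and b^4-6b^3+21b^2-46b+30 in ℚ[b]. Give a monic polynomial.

b^3-3b^2+12b-10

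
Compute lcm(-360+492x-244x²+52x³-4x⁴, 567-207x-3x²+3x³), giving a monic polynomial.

-5670+7929x-3999x²+818x³-28x⁴-11x⁵+x⁶

Euclidean algorithm in ℚ[x]:
  -4x⁴+52x³-244x²+492x-360 = (-(4/3)x+16)(3x³-3x²-207x+567) + (-472x²+4560x-9432)
  3x³-3x²-207x+567 = (-(3/472)x-1533/27848)(-472x²+4560x-9432) + (-(55440/3481)x+166320/3481)
  -472x²+4560x-9432 = ((205379/6930)x-456011/2310)(-(55440/3481)x+166320/3481) + (0)
Last nonzero remainder: -(55440/3481)x+166320/3481. Dividing through by -55440/3481 gives the monic gcd x-3.
Then lcm(f, g) = f·g / gcd(f, g); expanding and making the result monic gives the answer.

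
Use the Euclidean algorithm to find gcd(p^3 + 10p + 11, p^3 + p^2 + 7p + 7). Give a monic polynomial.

p + 1

Euclidean algorithm in ℚ[p]:
  p^3 + 10p + 11 = (p^3 + p^2 + 7p + 7) + (-p^2 + 3p + 4)
  p^3 + p^2 + 7p + 7 = (-p - 4)(-p^2 + 3p + 4) + (23p + 23)
  -p^2 + 3p + 4 = (-(1/23)p + 4/23)(23p + 23) + (0)
Last nonzero remainder: 23p + 23. Dividing through by 23 gives the monic gcd p + 1.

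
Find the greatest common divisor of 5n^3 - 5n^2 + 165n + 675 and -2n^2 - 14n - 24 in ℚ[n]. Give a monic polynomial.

n + 3

By polynomial division,
  5n^3 - 5n^2 + 165n + 675 = (-(5/2)n + 20)(-2n^2 - 14n - 24) + (385n + 1155)
  -2n^2 - 14n - 24 = (-(2/385)n - 8/385)(385n + 1155) + (0)
Last nonzero remainder: 385n + 1155. Dividing through by 385 gives the monic gcd n + 3.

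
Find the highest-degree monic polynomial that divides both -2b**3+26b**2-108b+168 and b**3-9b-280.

Apply the Euclidean algorithm:
  -2b**3+26b**2-108b+168 = (-2)(b**3-9b-280) + (26b**2-126b-392)
  b**3-9b-280 = ((1/26)b+63/338)(26b**2-126b-392) + ((4996/169)b-34972/169)
  26b**2-126b-392 = ((2197/2498)b+2366/1249)((4996/169)b-34972/169) + (0)
Last nonzero remainder: (4996/169)b-34972/169. Dividing through by 4996/169 gives the monic gcd b-7.

b-7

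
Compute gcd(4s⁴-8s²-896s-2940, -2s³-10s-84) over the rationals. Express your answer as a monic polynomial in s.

Euclidean algorithm in ℚ[s]:
  4s⁴-8s²-896s-2940 = (-2s)(-2s³-10s-84) + (-28s²-1064s-2940)
  -2s³-10s-84 = ((1/14)s-19/7)(-28s²-1064s-2940) + (-2688s-8064)
  -28s²-1064s-2940 = ((1/96)s+35/96)(-2688s-8064) + (0)
Last nonzero remainder: -2688s-8064. Dividing through by -2688 gives the monic gcd s+3.

s+3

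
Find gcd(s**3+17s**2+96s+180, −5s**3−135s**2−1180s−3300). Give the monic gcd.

Euclidean algorithm in ℚ[s]:
  s**3+17s**2+96s+180 = (−1/5)(−5s**3−135s**2−1180s−3300) + (−10s**2−140s−480)
  −5s**3−135s**2−1180s−3300 = ((1/2)s+13/2)(−10s**2−140s−480) + (−30s−180)
  −10s**2−140s−480 = ((1/3)s+8/3)(−30s−180) + (0)
Last nonzero remainder: −30s−180. Dividing through by −30 gives the monic gcd s+6.

s+6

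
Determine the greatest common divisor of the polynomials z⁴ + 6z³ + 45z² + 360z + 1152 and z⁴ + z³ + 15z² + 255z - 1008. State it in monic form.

By polynomial division,
  z⁴ + 6z³ + 45z² + 360z + 1152 = (z⁴ + z³ + 15z² + 255z - 1008) + (5z³ + 30z² + 105z + 2160)
  z⁴ + z³ + 15z² + 255z - 1008 = ((1/5)z - 1)(5z³ + 30z² + 105z + 2160) + (24z² - 72z + 1152)
  5z³ + 30z² + 105z + 2160 = ((5/24)z + 15/8)(24z² - 72z + 1152) + (0)
Last nonzero remainder: 24z² - 72z + 1152. Dividing through by 24 gives the monic gcd z² - 3z + 48.

z² - 3z + 48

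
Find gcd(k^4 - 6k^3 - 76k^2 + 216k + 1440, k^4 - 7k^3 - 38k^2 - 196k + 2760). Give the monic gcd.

k^2 - 16k + 60

By polynomial division,
  k^4 - 6k^3 - 76k^2 + 216k + 1440 = (k^4 - 7k^3 - 38k^2 - 196k + 2760) + (k^3 - 38k^2 + 412k - 1320)
  k^4 - 7k^3 - 38k^2 - 196k + 2760 = (k + 31)(k^3 - 38k^2 + 412k - 1320) + (728k^2 - 11648k + 43680)
  k^3 - 38k^2 + 412k - 1320 = ((1/728)k - 11/364)(728k^2 - 11648k + 43680) + (0)
Last nonzero remainder: 728k^2 - 11648k + 43680. Dividing through by 728 gives the monic gcd k^2 - 16k + 60.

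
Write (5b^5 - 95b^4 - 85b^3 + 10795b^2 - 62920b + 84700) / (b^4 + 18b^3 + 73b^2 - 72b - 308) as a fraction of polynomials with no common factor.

(5b^3 - 140b^2 + 1285b - 3850)/(b^2 + 9b + 14)

Apply the Euclidean algorithm:
  5b^5 - 95b^4 - 85b^3 + 10795b^2 - 62920b + 84700 = (5b - 185)(b^4 + 18b^3 + 73b^2 - 72b - 308) + (2880b^3 + 24660b^2 - 74700b + 27720)
  b^4 + 18b^3 + 73b^2 - 72b - 308 = ((1/2880)b + 151/46080)(2880b^3 + 24660b^2 - 74700b + 27720) + ((4641/256)b^2 + (41769/256)b - 51051/128)
  2880b^3 + 24660b^2 - 74700b + 27720 = ((245760/1547)b - 15360/221)((4641/256)b^2 + (41769/256)b - 51051/128) + (0)
Last nonzero remainder: (4641/256)b^2 + (41769/256)b - 51051/128. Dividing through by 4641/256 gives the monic gcd b^2 + 9b - 22.
Cancel b^2 + 9b - 22 from numerator and denominator to get the reduced form.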